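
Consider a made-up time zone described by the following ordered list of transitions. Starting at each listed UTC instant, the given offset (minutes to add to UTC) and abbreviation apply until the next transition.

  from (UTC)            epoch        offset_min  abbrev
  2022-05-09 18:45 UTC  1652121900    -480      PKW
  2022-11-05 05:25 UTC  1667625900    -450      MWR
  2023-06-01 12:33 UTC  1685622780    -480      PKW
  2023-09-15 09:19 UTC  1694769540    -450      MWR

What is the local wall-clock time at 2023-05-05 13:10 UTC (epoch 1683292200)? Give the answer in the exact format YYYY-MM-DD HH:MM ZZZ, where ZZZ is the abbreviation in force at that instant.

Query: 2023-05-05 13:10 UTC
Rule 2/4 (MWR, -07:30): 2022-11-05 05:25 UTC ≤ query < 2023-06-01 12:33 UTC
13·60 + 10 - 450 = 340 min
340 = 0·1440 + 340; 340 = 5·60 + 40 → 05:40, same day
→ 2023-05-05 05:40 MWR

2023-05-05 05:40 MWR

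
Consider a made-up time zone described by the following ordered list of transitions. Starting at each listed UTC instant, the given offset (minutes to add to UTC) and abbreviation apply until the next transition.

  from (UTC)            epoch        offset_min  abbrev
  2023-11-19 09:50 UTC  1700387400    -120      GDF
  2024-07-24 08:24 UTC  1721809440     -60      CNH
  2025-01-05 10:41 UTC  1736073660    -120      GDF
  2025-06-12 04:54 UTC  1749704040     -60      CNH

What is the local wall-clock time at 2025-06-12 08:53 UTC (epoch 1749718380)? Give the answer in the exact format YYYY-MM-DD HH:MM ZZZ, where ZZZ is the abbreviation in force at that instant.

2025-06-12 07:53 CNH

Query: 2025-06-12 08:53 UTC
Rule 4/4 (CNH, -01:00): 2025-06-12 04:54 UTC ≤ query < +∞
8·60 + 53 - 60 = 473 min
473 = 0·1440 + 473; 473 = 7·60 + 53 → 07:53, same day
→ 2025-06-12 07:53 CNH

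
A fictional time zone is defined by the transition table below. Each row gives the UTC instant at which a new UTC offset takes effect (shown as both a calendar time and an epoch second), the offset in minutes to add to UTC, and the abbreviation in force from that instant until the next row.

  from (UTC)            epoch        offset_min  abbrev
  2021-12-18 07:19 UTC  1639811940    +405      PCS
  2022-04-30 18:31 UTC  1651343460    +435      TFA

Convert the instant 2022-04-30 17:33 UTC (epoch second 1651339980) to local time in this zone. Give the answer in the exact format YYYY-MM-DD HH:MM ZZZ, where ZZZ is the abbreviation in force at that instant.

Query: 2022-04-30 17:33 UTC
Rule 1/2 (PCS, +06:45): 2021-12-18 07:19 UTC ≤ query < 2022-04-30 18:31 UTC
17·60 + 33 + 405 = 1458 min
1458 = 1·1440 + 18; 18 = 0·60 + 18 → 00:18, 2022-04-30 + 1 day = 2022-05-01
→ 2022-05-01 00:18 PCS

2022-05-01 00:18 PCS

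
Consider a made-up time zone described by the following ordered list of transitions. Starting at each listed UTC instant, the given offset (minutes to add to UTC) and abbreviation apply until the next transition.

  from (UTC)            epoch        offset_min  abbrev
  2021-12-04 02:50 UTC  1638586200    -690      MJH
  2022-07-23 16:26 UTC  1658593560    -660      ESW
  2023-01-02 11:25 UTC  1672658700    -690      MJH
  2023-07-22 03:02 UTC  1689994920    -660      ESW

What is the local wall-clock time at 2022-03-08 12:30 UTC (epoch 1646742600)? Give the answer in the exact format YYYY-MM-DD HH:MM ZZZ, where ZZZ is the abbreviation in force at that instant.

2022-03-08 01:00 MJH

Query: 2022-03-08 12:30 UTC
Rule 1/4 (MJH, -11:30): 2021-12-04 02:50 UTC ≤ query < 2022-07-23 16:26 UTC
12·60 + 30 - 690 = 60 min
60 = 0·1440 + 60; 60 = 1·60 + 0 → 01:00, same day
→ 2022-03-08 01:00 MJH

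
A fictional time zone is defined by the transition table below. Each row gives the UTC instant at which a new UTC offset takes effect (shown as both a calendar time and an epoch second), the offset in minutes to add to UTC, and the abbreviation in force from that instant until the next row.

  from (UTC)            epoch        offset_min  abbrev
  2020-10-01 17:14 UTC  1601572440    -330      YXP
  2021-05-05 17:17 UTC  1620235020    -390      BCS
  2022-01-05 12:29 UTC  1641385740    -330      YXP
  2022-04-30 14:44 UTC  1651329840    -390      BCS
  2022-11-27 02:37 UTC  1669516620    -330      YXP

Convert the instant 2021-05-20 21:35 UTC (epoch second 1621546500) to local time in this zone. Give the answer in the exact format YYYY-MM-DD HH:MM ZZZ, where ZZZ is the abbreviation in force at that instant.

2021-05-20 15:05 BCS

Query: 2021-05-20 21:35 UTC
Rule 2/5 (BCS, -06:30): 2021-05-05 17:17 UTC ≤ query < 2022-01-05 12:29 UTC
21·60 + 35 - 390 = 905 min
905 = 0·1440 + 905; 905 = 15·60 + 5 → 15:05, same day
→ 2021-05-20 15:05 BCS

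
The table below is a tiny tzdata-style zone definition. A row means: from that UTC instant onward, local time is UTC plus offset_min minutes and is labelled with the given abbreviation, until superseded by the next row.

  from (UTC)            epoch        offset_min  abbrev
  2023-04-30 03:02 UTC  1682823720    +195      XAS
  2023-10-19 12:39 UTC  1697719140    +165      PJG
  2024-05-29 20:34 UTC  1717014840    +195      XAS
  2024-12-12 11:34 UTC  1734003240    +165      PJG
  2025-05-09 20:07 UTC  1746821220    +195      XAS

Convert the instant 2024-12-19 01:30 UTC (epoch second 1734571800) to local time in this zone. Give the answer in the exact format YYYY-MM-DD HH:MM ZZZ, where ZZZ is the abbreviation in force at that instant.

2024-12-19 04:15 PJG

Query: 2024-12-19 01:30 UTC
Rule 4/5 (PJG, +02:45): 2024-12-12 11:34 UTC ≤ query < 2025-05-09 20:07 UTC
1·60 + 30 + 165 = 255 min
255 = 0·1440 + 255; 255 = 4·60 + 15 → 04:15, same day
→ 2024-12-19 04:15 PJG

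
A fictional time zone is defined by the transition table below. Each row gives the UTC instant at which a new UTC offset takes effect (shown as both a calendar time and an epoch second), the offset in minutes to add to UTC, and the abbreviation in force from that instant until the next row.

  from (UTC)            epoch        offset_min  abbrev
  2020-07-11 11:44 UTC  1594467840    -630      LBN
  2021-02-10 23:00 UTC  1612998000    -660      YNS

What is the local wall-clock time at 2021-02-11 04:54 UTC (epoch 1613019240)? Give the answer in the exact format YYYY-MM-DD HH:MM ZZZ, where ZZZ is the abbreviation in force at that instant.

Query: 2021-02-11 04:54 UTC
Rule 2/2 (YNS, -11:00): 2021-02-10 23:00 UTC ≤ query < +∞
4·60 + 54 - 660 = -366 min
-366 = -1·1440 + 1074; 1074 = 17·60 + 54 → 17:54, 2021-02-11 - 1 day = 2021-02-10
→ 2021-02-10 17:54 YNS

2021-02-10 17:54 YNS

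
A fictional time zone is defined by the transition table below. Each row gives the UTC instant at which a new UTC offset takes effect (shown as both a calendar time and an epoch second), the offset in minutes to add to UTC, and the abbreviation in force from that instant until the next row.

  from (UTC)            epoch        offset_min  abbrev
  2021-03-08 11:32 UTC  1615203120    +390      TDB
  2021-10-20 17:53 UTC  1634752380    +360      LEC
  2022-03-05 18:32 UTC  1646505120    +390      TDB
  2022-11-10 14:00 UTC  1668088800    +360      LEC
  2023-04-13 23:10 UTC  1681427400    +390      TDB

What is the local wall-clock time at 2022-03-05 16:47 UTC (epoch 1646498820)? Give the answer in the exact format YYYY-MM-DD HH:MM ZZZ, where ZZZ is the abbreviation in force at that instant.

Query: 2022-03-05 16:47 UTC
Rule 2/5 (LEC, +06:00): 2021-10-20 17:53 UTC ≤ query < 2022-03-05 18:32 UTC
16·60 + 47 + 360 = 1367 min
1367 = 0·1440 + 1367; 1367 = 22·60 + 47 → 22:47, same day
→ 2022-03-05 22:47 LEC

2022-03-05 22:47 LEC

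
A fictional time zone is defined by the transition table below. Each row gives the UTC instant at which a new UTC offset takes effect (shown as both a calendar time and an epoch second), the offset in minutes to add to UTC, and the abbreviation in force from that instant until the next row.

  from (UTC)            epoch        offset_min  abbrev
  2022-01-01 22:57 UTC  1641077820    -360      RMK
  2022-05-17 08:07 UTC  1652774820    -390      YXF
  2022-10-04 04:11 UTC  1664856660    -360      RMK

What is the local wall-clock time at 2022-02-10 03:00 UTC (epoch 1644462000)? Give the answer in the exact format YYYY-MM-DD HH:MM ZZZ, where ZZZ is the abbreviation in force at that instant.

Query: 2022-02-10 03:00 UTC
Rule 1/3 (RMK, -06:00): 2022-01-01 22:57 UTC ≤ query < 2022-05-17 08:07 UTC
3·60 + 0 - 360 = -180 min
-180 = -1·1440 + 1260; 1260 = 21·60 + 0 → 21:00, 2022-02-10 - 1 day = 2022-02-09
→ 2022-02-09 21:00 RMK

2022-02-09 21:00 RMK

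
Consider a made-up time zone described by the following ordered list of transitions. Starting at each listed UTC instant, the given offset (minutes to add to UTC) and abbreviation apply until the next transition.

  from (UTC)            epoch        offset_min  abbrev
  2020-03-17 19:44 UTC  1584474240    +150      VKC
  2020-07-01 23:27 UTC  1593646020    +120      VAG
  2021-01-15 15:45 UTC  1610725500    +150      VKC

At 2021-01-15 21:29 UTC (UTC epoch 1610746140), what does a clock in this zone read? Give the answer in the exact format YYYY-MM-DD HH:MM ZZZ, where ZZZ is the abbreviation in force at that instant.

2021-01-15 23:59 VKC

Query: 2021-01-15 21:29 UTC
Rule 3/3 (VKC, +02:30): 2021-01-15 15:45 UTC ≤ query < +∞
21·60 + 29 + 150 = 1439 min
1439 = 0·1440 + 1439; 1439 = 23·60 + 59 → 23:59, same day
→ 2021-01-15 23:59 VKC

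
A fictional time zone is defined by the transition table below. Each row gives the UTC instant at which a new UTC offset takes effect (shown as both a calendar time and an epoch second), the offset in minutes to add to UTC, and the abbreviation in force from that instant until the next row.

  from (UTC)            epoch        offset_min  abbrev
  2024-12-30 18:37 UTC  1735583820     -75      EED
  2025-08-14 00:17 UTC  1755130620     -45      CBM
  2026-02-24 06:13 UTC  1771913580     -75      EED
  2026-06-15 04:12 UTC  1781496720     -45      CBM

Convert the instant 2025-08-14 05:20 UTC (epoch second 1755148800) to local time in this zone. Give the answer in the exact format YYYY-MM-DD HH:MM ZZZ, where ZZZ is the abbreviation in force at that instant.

2025-08-14 04:35 CBM

Query: 2025-08-14 05:20 UTC
Rule 2/4 (CBM, -00:45): 2025-08-14 00:17 UTC ≤ query < 2026-02-24 06:13 UTC
5·60 + 20 - 45 = 275 min
275 = 0·1440 + 275; 275 = 4·60 + 35 → 04:35, same day
→ 2025-08-14 04:35 CBM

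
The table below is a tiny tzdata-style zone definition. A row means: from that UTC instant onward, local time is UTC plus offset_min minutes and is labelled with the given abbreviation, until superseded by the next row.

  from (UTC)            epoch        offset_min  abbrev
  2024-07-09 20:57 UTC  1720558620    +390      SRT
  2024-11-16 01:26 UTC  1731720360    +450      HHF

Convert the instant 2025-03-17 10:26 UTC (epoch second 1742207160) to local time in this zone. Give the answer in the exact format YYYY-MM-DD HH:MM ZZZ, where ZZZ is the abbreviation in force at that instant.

2025-03-17 17:56 HHF

Query: 2025-03-17 10:26 UTC
Rule 2/2 (HHF, +07:30): 2024-11-16 01:26 UTC ≤ query < +∞
10·60 + 26 + 450 = 1076 min
1076 = 0·1440 + 1076; 1076 = 17·60 + 56 → 17:56, same day
→ 2025-03-17 17:56 HHF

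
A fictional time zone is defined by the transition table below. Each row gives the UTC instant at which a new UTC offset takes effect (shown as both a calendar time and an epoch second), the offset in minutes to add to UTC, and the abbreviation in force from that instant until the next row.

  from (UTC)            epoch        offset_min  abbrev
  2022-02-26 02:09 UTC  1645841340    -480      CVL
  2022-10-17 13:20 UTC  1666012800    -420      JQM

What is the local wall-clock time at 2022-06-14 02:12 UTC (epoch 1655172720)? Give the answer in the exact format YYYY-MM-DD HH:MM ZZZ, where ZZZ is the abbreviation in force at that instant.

Query: 2022-06-14 02:12 UTC
Rule 1/2 (CVL, -08:00): 2022-02-26 02:09 UTC ≤ query < 2022-10-17 13:20 UTC
2·60 + 12 - 480 = -348 min
-348 = -1·1440 + 1092; 1092 = 18·60 + 12 → 18:12, 2022-06-14 - 1 day = 2022-06-13
→ 2022-06-13 18:12 CVL

2022-06-13 18:12 CVL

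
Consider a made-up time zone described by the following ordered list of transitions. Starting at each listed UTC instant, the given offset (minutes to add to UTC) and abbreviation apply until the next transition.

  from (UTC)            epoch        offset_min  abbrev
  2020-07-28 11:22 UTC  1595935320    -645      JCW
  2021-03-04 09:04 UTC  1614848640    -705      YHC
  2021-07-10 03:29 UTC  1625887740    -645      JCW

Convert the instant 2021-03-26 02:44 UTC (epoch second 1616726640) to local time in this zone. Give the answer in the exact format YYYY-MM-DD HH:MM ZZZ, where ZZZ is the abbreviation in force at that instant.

Query: 2021-03-26 02:44 UTC
Rule 2/3 (YHC, -11:45): 2021-03-04 09:04 UTC ≤ query < 2021-07-10 03:29 UTC
2·60 + 44 - 705 = -541 min
-541 = -1·1440 + 899; 899 = 14·60 + 59 → 14:59, 2021-03-26 - 1 day = 2021-03-25
→ 2021-03-25 14:59 YHC

2021-03-25 14:59 YHC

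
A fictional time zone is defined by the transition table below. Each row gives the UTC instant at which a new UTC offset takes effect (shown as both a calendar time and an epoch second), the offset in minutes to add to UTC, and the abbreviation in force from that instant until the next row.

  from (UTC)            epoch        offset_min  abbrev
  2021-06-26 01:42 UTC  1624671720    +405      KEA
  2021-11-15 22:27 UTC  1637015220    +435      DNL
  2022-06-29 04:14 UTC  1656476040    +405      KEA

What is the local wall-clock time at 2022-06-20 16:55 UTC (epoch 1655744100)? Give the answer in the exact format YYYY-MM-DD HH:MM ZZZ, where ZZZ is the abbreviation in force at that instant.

Query: 2022-06-20 16:55 UTC
Rule 2/3 (DNL, +07:15): 2021-11-15 22:27 UTC ≤ query < 2022-06-29 04:14 UTC
16·60 + 55 + 435 = 1450 min
1450 = 1·1440 + 10; 10 = 0·60 + 10 → 00:10, 2022-06-20 + 1 day = 2022-06-21
→ 2022-06-21 00:10 DNL

2022-06-21 00:10 DNL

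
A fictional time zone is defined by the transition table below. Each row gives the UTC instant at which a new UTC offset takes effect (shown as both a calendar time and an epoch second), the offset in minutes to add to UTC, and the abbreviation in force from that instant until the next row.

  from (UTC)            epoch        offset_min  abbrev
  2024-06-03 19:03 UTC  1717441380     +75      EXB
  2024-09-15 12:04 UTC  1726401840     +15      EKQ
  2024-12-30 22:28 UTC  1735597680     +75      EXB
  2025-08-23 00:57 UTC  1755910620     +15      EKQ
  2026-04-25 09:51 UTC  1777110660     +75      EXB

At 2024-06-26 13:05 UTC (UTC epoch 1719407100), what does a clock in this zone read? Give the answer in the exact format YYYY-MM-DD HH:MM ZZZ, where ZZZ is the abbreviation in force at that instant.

2024-06-26 14:20 EXB

Query: 2024-06-26 13:05 UTC
Rule 1/5 (EXB, +01:15): 2024-06-03 19:03 UTC ≤ query < 2024-09-15 12:04 UTC
13·60 + 5 + 75 = 860 min
860 = 0·1440 + 860; 860 = 14·60 + 20 → 14:20, same day
→ 2024-06-26 14:20 EXB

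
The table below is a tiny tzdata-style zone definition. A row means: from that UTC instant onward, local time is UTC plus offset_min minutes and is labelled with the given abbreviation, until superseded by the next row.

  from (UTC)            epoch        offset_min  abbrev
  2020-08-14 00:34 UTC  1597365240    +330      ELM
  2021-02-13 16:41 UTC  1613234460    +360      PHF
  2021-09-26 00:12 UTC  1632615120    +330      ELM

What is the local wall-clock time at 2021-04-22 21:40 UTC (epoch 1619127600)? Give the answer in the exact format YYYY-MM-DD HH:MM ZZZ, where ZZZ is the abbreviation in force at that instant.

Query: 2021-04-22 21:40 UTC
Rule 2/3 (PHF, +06:00): 2021-02-13 16:41 UTC ≤ query < 2021-09-26 00:12 UTC
21·60 + 40 + 360 = 1660 min
1660 = 1·1440 + 220; 220 = 3·60 + 40 → 03:40, 2021-04-22 + 1 day = 2021-04-23
→ 2021-04-23 03:40 PHF

2021-04-23 03:40 PHF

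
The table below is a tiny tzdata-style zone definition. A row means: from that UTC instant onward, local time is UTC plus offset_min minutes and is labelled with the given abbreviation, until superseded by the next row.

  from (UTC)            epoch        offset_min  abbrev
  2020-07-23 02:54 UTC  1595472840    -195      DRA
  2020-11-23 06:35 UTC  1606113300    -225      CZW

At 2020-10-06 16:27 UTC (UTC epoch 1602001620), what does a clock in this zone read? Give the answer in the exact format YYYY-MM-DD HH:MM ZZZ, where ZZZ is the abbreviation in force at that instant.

Query: 2020-10-06 16:27 UTC
Rule 1/2 (DRA, -03:15): 2020-07-23 02:54 UTC ≤ query < 2020-11-23 06:35 UTC
16·60 + 27 - 195 = 792 min
792 = 0·1440 + 792; 792 = 13·60 + 12 → 13:12, same day
→ 2020-10-06 13:12 DRA

2020-10-06 13:12 DRA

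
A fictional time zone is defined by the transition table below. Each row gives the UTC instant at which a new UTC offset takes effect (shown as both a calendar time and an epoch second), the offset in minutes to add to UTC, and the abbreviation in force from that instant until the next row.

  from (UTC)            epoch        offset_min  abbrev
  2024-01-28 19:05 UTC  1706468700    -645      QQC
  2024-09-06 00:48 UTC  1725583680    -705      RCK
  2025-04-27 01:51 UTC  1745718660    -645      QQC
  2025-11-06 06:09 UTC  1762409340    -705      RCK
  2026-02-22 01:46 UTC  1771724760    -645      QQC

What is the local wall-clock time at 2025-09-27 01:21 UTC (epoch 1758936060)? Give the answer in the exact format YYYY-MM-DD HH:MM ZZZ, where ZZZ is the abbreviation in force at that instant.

Query: 2025-09-27 01:21 UTC
Rule 3/5 (QQC, -10:45): 2025-04-27 01:51 UTC ≤ query < 2025-11-06 06:09 UTC
1·60 + 21 - 645 = -564 min
-564 = -1·1440 + 876; 876 = 14·60 + 36 → 14:36, 2025-09-27 - 1 day = 2025-09-26
→ 2025-09-26 14:36 QQC

2025-09-26 14:36 QQC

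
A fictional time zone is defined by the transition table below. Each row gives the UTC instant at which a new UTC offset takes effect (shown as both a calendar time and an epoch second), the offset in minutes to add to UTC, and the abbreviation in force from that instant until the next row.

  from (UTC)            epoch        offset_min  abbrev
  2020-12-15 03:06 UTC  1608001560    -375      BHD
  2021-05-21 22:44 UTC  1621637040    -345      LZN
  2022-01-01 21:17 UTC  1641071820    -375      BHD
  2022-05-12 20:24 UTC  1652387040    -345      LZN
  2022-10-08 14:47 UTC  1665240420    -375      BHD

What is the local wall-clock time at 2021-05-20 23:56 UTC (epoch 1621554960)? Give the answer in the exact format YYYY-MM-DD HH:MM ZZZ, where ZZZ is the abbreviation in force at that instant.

Query: 2021-05-20 23:56 UTC
Rule 1/5 (BHD, -06:15): 2020-12-15 03:06 UTC ≤ query < 2021-05-21 22:44 UTC
23·60 + 56 - 375 = 1061 min
1061 = 0·1440 + 1061; 1061 = 17·60 + 41 → 17:41, same day
→ 2021-05-20 17:41 BHD

2021-05-20 17:41 BHD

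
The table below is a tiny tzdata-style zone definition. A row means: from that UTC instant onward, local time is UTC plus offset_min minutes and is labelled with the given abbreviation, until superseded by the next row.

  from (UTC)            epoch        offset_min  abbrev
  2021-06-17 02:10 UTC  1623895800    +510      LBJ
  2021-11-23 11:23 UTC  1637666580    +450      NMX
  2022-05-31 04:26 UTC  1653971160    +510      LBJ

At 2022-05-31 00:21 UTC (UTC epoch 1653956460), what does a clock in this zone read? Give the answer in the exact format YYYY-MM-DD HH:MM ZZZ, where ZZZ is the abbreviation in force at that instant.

Query: 2022-05-31 00:21 UTC
Rule 2/3 (NMX, +07:30): 2021-11-23 11:23 UTC ≤ query < 2022-05-31 04:26 UTC
0·60 + 21 + 450 = 471 min
471 = 0·1440 + 471; 471 = 7·60 + 51 → 07:51, same day
→ 2022-05-31 07:51 NMX

2022-05-31 07:51 NMX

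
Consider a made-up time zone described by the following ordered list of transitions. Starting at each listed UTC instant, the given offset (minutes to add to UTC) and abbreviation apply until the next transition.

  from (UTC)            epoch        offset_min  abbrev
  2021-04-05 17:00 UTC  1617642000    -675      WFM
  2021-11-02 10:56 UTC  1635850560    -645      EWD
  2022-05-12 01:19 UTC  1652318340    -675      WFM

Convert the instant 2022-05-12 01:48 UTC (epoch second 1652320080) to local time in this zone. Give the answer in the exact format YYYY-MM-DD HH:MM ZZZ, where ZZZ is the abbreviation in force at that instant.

2022-05-11 14:33 WFM

Query: 2022-05-12 01:48 UTC
Rule 3/3 (WFM, -11:15): 2022-05-12 01:19 UTC ≤ query < +∞
1·60 + 48 - 675 = -567 min
-567 = -1·1440 + 873; 873 = 14·60 + 33 → 14:33, 2022-05-12 - 1 day = 2022-05-11
→ 2022-05-11 14:33 WFM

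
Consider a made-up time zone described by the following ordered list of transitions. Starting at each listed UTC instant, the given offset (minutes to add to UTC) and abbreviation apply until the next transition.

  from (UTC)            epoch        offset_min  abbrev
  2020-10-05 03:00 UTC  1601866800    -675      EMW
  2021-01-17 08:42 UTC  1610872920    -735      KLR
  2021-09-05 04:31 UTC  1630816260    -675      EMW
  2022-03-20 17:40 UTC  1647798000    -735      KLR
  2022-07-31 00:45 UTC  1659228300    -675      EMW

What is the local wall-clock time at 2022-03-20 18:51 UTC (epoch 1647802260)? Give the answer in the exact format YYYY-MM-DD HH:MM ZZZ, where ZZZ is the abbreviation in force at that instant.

2022-03-20 06:36 KLR

Query: 2022-03-20 18:51 UTC
Rule 4/5 (KLR, -12:15): 2022-03-20 17:40 UTC ≤ query < 2022-07-31 00:45 UTC
18·60 + 51 - 735 = 396 min
396 = 0·1440 + 396; 396 = 6·60 + 36 → 06:36, same day
→ 2022-03-20 06:36 KLR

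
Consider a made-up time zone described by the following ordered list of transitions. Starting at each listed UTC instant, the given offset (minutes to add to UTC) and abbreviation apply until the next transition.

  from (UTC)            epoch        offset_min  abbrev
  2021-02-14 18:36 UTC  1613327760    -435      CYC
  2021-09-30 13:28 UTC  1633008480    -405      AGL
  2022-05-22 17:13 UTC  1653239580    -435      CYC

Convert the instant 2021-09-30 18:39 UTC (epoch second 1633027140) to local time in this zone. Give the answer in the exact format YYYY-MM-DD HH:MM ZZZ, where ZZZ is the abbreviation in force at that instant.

2021-09-30 11:54 AGL

Query: 2021-09-30 18:39 UTC
Rule 2/3 (AGL, -06:45): 2021-09-30 13:28 UTC ≤ query < 2022-05-22 17:13 UTC
18·60 + 39 - 405 = 714 min
714 = 0·1440 + 714; 714 = 11·60 + 54 → 11:54, same day
→ 2021-09-30 11:54 AGL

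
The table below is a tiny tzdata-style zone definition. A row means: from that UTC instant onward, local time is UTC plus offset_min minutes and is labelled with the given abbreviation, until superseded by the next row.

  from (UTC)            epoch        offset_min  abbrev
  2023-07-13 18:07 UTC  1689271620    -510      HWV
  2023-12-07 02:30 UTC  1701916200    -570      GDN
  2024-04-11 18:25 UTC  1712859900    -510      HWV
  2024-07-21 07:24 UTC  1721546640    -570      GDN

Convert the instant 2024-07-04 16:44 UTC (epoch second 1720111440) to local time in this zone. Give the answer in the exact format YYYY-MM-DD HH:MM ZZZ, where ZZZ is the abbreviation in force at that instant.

Query: 2024-07-04 16:44 UTC
Rule 3/4 (HWV, -08:30): 2024-04-11 18:25 UTC ≤ query < 2024-07-21 07:24 UTC
16·60 + 44 - 510 = 494 min
494 = 0·1440 + 494; 494 = 8·60 + 14 → 08:14, same day
→ 2024-07-04 08:14 HWV

2024-07-04 08:14 HWV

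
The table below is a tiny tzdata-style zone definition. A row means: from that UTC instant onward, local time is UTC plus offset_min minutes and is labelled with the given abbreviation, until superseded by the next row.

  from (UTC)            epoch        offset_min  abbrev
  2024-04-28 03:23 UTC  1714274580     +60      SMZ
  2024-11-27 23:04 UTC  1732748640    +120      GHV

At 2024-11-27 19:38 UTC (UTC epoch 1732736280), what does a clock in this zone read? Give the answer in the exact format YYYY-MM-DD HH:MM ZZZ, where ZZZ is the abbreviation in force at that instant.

Query: 2024-11-27 19:38 UTC
Rule 1/2 (SMZ, +01:00): 2024-04-28 03:23 UTC ≤ query < 2024-11-27 23:04 UTC
19·60 + 38 + 60 = 1238 min
1238 = 0·1440 + 1238; 1238 = 20·60 + 38 → 20:38, same day
→ 2024-11-27 20:38 SMZ

2024-11-27 20:38 SMZ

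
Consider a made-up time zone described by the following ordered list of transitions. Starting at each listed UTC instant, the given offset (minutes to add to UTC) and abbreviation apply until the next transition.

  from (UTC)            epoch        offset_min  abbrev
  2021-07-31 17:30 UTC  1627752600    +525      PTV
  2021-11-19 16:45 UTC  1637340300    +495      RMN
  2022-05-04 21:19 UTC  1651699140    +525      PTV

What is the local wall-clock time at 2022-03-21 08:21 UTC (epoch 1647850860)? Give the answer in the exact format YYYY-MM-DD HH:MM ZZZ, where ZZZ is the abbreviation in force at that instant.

2022-03-21 16:36 RMN

Query: 2022-03-21 08:21 UTC
Rule 2/3 (RMN, +08:15): 2021-11-19 16:45 UTC ≤ query < 2022-05-04 21:19 UTC
8·60 + 21 + 495 = 996 min
996 = 0·1440 + 996; 996 = 16·60 + 36 → 16:36, same day
→ 2022-03-21 16:36 RMN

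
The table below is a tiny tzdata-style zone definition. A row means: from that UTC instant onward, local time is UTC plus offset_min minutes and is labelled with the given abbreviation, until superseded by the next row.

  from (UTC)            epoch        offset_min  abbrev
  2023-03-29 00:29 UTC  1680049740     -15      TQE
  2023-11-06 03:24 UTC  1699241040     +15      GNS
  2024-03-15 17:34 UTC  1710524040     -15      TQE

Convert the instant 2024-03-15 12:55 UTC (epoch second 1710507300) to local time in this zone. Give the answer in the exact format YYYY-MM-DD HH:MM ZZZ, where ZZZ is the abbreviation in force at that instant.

Query: 2024-03-15 12:55 UTC
Rule 2/3 (GNS, +00:15): 2023-11-06 03:24 UTC ≤ query < 2024-03-15 17:34 UTC
12·60 + 55 + 15 = 790 min
790 = 0·1440 + 790; 790 = 13·60 + 10 → 13:10, same day
→ 2024-03-15 13:10 GNS

2024-03-15 13:10 GNS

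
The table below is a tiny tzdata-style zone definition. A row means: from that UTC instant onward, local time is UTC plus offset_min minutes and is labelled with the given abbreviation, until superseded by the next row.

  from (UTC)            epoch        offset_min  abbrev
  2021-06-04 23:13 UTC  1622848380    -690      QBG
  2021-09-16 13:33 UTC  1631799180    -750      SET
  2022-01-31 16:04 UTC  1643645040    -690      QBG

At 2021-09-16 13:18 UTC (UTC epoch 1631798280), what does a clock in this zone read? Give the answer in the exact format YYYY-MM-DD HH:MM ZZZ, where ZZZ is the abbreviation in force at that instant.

2021-09-16 01:48 QBG

Query: 2021-09-16 13:18 UTC
Rule 1/3 (QBG, -11:30): 2021-06-04 23:13 UTC ≤ query < 2021-09-16 13:33 UTC
13·60 + 18 - 690 = 108 min
108 = 0·1440 + 108; 108 = 1·60 + 48 → 01:48, same day
→ 2021-09-16 01:48 QBG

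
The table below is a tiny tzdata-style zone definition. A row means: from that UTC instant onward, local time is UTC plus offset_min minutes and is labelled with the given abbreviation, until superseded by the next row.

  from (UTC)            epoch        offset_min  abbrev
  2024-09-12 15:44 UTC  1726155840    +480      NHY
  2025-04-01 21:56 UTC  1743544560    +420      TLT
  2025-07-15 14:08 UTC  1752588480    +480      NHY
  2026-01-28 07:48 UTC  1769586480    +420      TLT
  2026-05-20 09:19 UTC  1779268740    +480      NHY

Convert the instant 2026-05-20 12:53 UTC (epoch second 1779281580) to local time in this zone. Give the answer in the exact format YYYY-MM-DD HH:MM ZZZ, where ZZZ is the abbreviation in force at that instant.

2026-05-20 20:53 NHY

Query: 2026-05-20 12:53 UTC
Rule 5/5 (NHY, +08:00): 2026-05-20 09:19 UTC ≤ query < +∞
12·60 + 53 + 480 = 1253 min
1253 = 0·1440 + 1253; 1253 = 20·60 + 53 → 20:53, same day
→ 2026-05-20 20:53 NHY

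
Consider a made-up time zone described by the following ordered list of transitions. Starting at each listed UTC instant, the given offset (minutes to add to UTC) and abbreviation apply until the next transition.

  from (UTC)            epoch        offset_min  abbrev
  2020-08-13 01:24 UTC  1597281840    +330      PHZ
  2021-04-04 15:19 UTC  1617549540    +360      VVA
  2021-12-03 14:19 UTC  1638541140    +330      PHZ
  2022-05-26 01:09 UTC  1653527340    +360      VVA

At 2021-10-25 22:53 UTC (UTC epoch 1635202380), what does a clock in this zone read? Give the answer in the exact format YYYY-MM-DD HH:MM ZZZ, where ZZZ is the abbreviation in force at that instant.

2021-10-26 04:53 VVA

Query: 2021-10-25 22:53 UTC
Rule 2/4 (VVA, +06:00): 2021-04-04 15:19 UTC ≤ query < 2021-12-03 14:19 UTC
22·60 + 53 + 360 = 1733 min
1733 = 1·1440 + 293; 293 = 4·60 + 53 → 04:53, 2021-10-25 + 1 day = 2021-10-26
→ 2021-10-26 04:53 VVA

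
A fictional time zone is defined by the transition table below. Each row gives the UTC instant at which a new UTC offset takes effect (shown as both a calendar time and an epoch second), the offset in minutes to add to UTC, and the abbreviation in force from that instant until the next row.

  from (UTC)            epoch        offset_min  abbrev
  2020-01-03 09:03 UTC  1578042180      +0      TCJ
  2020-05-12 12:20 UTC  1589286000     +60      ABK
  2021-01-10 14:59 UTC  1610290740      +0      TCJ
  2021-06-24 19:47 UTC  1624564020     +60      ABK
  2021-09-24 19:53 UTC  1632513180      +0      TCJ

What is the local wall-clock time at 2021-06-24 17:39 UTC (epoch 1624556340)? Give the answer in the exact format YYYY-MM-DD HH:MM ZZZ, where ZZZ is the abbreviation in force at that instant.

2021-06-24 17:39 TCJ

Query: 2021-06-24 17:39 UTC
Rule 3/5 (TCJ, +00:00): 2021-01-10 14:59 UTC ≤ query < 2021-06-24 19:47 UTC
17·60 + 39 + 0 = 1059 min
1059 = 0·1440 + 1059; 1059 = 17·60 + 39 → 17:39, same day
→ 2021-06-24 17:39 TCJ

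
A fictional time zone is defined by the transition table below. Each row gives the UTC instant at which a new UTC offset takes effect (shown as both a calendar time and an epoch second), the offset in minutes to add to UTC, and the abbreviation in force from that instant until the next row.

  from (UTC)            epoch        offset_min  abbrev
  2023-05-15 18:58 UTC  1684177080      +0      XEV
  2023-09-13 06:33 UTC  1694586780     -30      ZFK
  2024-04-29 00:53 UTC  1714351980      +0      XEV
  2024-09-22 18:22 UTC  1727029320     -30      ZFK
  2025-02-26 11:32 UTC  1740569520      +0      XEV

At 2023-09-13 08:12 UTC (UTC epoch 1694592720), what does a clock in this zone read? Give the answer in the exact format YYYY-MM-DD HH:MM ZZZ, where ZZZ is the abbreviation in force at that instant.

2023-09-13 07:42 ZFK

Query: 2023-09-13 08:12 UTC
Rule 2/5 (ZFK, -00:30): 2023-09-13 06:33 UTC ≤ query < 2024-04-29 00:53 UTC
8·60 + 12 - 30 = 462 min
462 = 0·1440 + 462; 462 = 7·60 + 42 → 07:42, same day
→ 2023-09-13 07:42 ZFK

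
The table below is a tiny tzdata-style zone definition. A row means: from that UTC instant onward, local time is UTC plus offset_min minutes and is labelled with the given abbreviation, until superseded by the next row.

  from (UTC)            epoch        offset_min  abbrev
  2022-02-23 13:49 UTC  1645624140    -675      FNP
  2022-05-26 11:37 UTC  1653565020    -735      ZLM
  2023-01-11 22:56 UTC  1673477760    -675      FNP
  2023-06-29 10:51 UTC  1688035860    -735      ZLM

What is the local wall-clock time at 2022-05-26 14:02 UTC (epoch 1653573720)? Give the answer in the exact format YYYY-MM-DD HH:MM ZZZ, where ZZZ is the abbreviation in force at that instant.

2022-05-26 01:47 ZLM

Query: 2022-05-26 14:02 UTC
Rule 2/4 (ZLM, -12:15): 2022-05-26 11:37 UTC ≤ query < 2023-01-11 22:56 UTC
14·60 + 2 - 735 = 107 min
107 = 0·1440 + 107; 107 = 1·60 + 47 → 01:47, same day
→ 2022-05-26 01:47 ZLM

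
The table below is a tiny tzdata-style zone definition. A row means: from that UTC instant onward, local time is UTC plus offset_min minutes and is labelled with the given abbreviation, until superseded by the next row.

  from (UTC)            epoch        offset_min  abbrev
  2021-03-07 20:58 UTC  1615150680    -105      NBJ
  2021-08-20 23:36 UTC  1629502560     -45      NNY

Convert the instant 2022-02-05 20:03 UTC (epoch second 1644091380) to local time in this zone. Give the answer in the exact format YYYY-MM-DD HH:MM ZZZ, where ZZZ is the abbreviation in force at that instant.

2022-02-05 19:18 NNY

Query: 2022-02-05 20:03 UTC
Rule 2/2 (NNY, -00:45): 2021-08-20 23:36 UTC ≤ query < +∞
20·60 + 3 - 45 = 1158 min
1158 = 0·1440 + 1158; 1158 = 19·60 + 18 → 19:18, same day
→ 2022-02-05 19:18 NNY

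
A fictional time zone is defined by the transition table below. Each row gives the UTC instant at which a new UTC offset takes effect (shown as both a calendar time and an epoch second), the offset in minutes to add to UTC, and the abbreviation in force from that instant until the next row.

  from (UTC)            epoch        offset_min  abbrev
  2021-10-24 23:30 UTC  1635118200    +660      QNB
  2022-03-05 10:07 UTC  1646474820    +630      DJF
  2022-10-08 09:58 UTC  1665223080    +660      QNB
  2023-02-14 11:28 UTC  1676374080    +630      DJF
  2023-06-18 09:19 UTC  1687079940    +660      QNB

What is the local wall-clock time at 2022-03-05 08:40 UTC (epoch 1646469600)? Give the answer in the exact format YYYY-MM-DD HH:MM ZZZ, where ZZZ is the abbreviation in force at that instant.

2022-03-05 19:40 QNB

Query: 2022-03-05 08:40 UTC
Rule 1/5 (QNB, +11:00): 2021-10-24 23:30 UTC ≤ query < 2022-03-05 10:07 UTC
8·60 + 40 + 660 = 1180 min
1180 = 0·1440 + 1180; 1180 = 19·60 + 40 → 19:40, same day
→ 2022-03-05 19:40 QNB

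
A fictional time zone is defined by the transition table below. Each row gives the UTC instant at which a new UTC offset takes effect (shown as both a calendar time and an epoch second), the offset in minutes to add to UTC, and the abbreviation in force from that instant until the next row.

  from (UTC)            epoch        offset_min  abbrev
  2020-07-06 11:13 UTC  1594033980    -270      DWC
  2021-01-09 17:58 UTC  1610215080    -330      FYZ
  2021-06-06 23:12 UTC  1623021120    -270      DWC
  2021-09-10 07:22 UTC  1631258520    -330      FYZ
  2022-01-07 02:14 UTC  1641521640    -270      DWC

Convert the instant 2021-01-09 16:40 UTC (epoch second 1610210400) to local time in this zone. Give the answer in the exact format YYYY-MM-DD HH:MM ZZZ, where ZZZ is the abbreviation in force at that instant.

Query: 2021-01-09 16:40 UTC
Rule 1/5 (DWC, -04:30): 2020-07-06 11:13 UTC ≤ query < 2021-01-09 17:58 UTC
16·60 + 40 - 270 = 730 min
730 = 0·1440 + 730; 730 = 12·60 + 10 → 12:10, same day
→ 2021-01-09 12:10 DWC

2021-01-09 12:10 DWC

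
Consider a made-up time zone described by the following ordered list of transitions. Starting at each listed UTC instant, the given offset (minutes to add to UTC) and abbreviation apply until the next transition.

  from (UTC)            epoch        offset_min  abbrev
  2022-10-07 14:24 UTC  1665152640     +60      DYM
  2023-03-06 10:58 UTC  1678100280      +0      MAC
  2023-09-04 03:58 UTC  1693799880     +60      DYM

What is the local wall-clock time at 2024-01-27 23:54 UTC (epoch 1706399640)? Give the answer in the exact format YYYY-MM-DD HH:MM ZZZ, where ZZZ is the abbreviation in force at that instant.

Query: 2024-01-27 23:54 UTC
Rule 3/3 (DYM, +01:00): 2023-09-04 03:58 UTC ≤ query < +∞
23·60 + 54 + 60 = 1494 min
1494 = 1·1440 + 54; 54 = 0·60 + 54 → 00:54, 2024-01-27 + 1 day = 2024-01-28
→ 2024-01-28 00:54 DYM

2024-01-28 00:54 DYM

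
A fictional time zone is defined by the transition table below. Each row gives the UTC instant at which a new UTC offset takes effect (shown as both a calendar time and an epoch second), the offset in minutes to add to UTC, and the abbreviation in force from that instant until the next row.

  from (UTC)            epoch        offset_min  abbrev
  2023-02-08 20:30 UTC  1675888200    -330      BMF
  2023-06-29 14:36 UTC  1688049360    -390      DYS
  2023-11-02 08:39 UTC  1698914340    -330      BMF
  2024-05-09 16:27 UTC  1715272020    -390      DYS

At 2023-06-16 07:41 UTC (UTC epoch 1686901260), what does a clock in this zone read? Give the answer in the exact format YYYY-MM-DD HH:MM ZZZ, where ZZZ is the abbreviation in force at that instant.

2023-06-16 02:11 BMF

Query: 2023-06-16 07:41 UTC
Rule 1/4 (BMF, -05:30): 2023-02-08 20:30 UTC ≤ query < 2023-06-29 14:36 UTC
7·60 + 41 - 330 = 131 min
131 = 0·1440 + 131; 131 = 2·60 + 11 → 02:11, same day
→ 2023-06-16 02:11 BMF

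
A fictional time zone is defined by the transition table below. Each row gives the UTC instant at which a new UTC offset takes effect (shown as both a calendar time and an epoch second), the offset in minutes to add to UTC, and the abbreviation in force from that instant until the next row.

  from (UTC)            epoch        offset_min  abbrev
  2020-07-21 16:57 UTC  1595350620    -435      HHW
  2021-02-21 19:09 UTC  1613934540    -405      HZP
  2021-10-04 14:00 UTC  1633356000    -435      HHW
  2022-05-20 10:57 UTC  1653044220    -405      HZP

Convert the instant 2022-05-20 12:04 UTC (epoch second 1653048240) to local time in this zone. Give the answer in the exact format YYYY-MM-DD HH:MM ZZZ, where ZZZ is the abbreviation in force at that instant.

Query: 2022-05-20 12:04 UTC
Rule 4/4 (HZP, -06:45): 2022-05-20 10:57 UTC ≤ query < +∞
12·60 + 4 - 405 = 319 min
319 = 0·1440 + 319; 319 = 5·60 + 19 → 05:19, same day
→ 2022-05-20 05:19 HZP

2022-05-20 05:19 HZP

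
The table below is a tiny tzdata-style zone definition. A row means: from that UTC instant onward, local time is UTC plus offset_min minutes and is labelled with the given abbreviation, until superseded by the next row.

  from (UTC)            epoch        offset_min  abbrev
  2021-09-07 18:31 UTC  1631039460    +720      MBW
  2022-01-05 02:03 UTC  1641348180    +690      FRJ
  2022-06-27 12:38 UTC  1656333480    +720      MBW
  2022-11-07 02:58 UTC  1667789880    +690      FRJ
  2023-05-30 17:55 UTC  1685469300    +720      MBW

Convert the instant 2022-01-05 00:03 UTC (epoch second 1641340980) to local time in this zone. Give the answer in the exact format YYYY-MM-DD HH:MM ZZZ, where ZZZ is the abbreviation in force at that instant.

Query: 2022-01-05 00:03 UTC
Rule 1/5 (MBW, +12:00): 2021-09-07 18:31 UTC ≤ query < 2022-01-05 02:03 UTC
0·60 + 3 + 720 = 723 min
723 = 0·1440 + 723; 723 = 12·60 + 3 → 12:03, same day
→ 2022-01-05 12:03 MBW

2022-01-05 12:03 MBW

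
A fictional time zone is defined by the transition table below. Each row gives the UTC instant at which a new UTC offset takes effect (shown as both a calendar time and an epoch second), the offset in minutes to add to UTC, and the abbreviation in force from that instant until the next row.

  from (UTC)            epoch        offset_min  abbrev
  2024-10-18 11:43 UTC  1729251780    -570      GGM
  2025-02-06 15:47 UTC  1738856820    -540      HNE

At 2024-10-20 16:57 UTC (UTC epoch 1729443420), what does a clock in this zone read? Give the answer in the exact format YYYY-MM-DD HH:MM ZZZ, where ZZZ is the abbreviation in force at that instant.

2024-10-20 07:27 GGM

Query: 2024-10-20 16:57 UTC
Rule 1/2 (GGM, -09:30): 2024-10-18 11:43 UTC ≤ query < 2025-02-06 15:47 UTC
16·60 + 57 - 570 = 447 min
447 = 0·1440 + 447; 447 = 7·60 + 27 → 07:27, same day
→ 2024-10-20 07:27 GGM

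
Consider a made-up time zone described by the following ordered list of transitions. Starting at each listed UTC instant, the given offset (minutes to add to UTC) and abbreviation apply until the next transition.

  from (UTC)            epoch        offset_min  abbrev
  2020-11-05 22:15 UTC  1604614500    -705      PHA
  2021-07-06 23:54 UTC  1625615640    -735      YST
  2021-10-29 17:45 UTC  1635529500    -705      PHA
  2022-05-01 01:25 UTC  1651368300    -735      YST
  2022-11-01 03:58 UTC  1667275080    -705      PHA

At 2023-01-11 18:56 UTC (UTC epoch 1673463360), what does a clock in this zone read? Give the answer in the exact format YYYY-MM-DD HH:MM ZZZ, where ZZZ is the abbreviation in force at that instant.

2023-01-11 07:11 PHA

Query: 2023-01-11 18:56 UTC
Rule 5/5 (PHA, -11:45): 2022-11-01 03:58 UTC ≤ query < +∞
18·60 + 56 - 705 = 431 min
431 = 0·1440 + 431; 431 = 7·60 + 11 → 07:11, same day
→ 2023-01-11 07:11 PHA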